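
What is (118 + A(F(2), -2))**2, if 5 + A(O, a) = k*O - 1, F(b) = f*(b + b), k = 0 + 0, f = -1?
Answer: 12544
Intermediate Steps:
k = 0
F(b) = -2*b (F(b) = -(b + b) = -2*b)
A(O, a) = -6 (A(O, a) = -5 + (0*O - 1) = -5 + (0 - 1) = -5 - 1 = -6)
(118 + A(F(2), -2))**2 = (118 - 6)**2 = 112**2 = 12544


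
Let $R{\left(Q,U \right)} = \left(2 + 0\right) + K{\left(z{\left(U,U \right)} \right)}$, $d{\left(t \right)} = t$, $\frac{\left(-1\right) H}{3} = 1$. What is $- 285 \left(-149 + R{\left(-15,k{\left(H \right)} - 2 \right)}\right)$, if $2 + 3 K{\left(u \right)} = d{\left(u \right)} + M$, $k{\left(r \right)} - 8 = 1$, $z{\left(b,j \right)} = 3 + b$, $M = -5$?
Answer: $41610$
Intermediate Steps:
$H = -3$ ($H = \left(-3\right) 1 = -3$)
$k{\left(r \right)} = 9$ ($k{\left(r \right)} = 8 + 1 = 9$)
$K{\left(u \right)} = - \frac{7}{3} + \frac{u}{3}$ ($K{\left(u \right)} = - \frac{2}{3} + \frac{u - 5}{3} = - \frac{2}{3} + \frac{-5 + u}{3} = - \frac{2}{3} + \left(- \frac{5}{3} + \frac{u}{3}\right) = - \frac{7}{3} + \frac{u}{3}$)
$R{\left(Q,U \right)} = \frac{2}{3} + \frac{U}{3}$ ($R{\left(Q,U \right)} = \left(2 + 0\right) + \left(- \frac{7}{3} + \frac{3 + U}{3}\right) = 2 + \left(- \frac{7}{3} + \left(1 + \frac{U}{3}\right)\right) = 2 + \left(- \frac{4}{3} + \frac{U}{3}\right) = \frac{2}{3} + \frac{U}{3}$)
$- 285 \left(-149 + R{\left(-15,k{\left(H \right)} - 2 \right)}\right) = - 285 \left(-149 + \left(\frac{2}{3} + \frac{9 - 2}{3}\right)\right) = - 285 \left(-149 + \left(\frac{2}{3} + \frac{1}{3} \cdot 7\right)\right) = - 285 \left(-149 + \left(\frac{2}{3} + \frac{7}{3}\right)\right) = - 285 \left(-149 + 3\right) = \left(-285\right) \left(-146\right) = 41610$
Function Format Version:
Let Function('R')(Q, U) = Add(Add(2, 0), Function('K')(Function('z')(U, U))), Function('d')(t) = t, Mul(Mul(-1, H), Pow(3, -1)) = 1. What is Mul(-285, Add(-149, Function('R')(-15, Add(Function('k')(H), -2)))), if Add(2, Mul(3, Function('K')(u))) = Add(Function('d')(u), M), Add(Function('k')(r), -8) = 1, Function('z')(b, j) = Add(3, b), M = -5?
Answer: 41610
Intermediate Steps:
H = -3 (H = Mul(-3, 1) = -3)
Function('k')(r) = 9 (Function('k')(r) = Add(8, 1) = 9)
Function('K')(u) = Add(Rational(-7, 3), Mul(Rational(1, 3), u)) (Function('K')(u) = Add(Rational(-2, 3), Mul(Rational(1, 3), Add(u, -5))) = Add(Rational(-2, 3), Mul(Rational(1, 3), Add(-5, u))) = Add(Rational(-2, 3), Add(Rational(-5, 3), Mul(Rational(1, 3), u))) = Add(Rational(-7, 3), Mul(Rational(1, 3), u)))
Function('R')(Q, U) = Add(Rational(2, 3), Mul(Rational(1, 3), U)) (Function('R')(Q, U) = Add(Add(2, 0), Add(Rational(-7, 3), Mul(Rational(1, 3), Add(3, U)))) = Add(2, Add(Rational(-7, 3), Add(1, Mul(Rational(1, 3), U)))) = Add(2, Add(Rational(-4, 3), Mul(Rational(1, 3), U))) = Add(Rational(2, 3), Mul(Rational(1, 3), U)))
Mul(-285, Add(-149, Function('R')(-15, Add(Function('k')(H), -2)))) = Mul(-285, Add(-149, Add(Rational(2, 3), Mul(Rational(1, 3), Add(9, -2))))) = Mul(-285, Add(-149, Add(Rational(2, 3), Mul(Rational(1, 3), 7)))) = Mul(-285, Add(-149, Add(Rational(2, 3), Rational(7, 3)))) = Mul(-285, Add(-149, 3)) = Mul(-285, -146) = 41610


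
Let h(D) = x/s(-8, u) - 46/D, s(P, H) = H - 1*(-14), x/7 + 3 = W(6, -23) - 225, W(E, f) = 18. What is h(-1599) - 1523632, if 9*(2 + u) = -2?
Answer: -129133816051/84747 ≈ -1.5238e+6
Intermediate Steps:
u = -20/9 (u = -2 + (⅑)*(-2) = -2 - 2/9 = -20/9 ≈ -2.2222)
x = -1470 (x = -21 + 7*(18 - 225) = -21 + 7*(-207) = -21 - 1449 = -1470)
s(P, H) = 14 + H (s(P, H) = H + 14 = 14 + H)
h(D) = -6615/53 - 46/D (h(D) = -1470/(14 - 20/9) - 46/D = -1470/106/9 - 46/D = -1470*9/106 - 46/D = -6615/53 - 46/D)
h(-1599) - 1523632 = (-6615/53 - 46/(-1599)) - 1523632 = (-6615/53 - 46*(-1/1599)) - 1523632 = (-6615/53 + 46/1599) - 1523632 = -10574947/84747 - 1523632 = -129133816051/84747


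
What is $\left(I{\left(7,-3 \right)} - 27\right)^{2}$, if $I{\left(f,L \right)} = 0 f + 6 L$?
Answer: $2025$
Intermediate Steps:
$I{\left(f,L \right)} = 6 L$ ($I{\left(f,L \right)} = 0 + 6 L = 6 L$)
$\left(I{\left(7,-3 \right)} - 27\right)^{2} = \left(6 \left(-3\right) - 27\right)^{2} = \left(-18 - 27\right)^{2} = \left(-45\right)^{2} = 2025$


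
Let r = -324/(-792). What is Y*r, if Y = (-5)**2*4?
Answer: 450/11 ≈ 40.909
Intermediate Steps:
Y = 100 (Y = 25*4 = 100)
r = 9/22 (r = -324*(-1/792) = 9/22 ≈ 0.40909)
Y*r = 100*(9/22) = 450/11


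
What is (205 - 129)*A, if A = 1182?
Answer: 89832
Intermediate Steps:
(205 - 129)*A = (205 - 129)*1182 = 76*1182 = 89832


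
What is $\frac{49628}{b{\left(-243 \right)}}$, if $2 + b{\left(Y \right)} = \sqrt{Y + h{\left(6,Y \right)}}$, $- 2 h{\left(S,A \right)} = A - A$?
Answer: $- \frac{5224}{13} - \frac{23508 i \sqrt{3}}{13} \approx -401.85 - 3132.1 i$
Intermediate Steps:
$h{\left(S,A \right)} = 0$ ($h{\left(S,A \right)} = - \frac{A - A}{2} = \left(- \frac{1}{2}\right) 0 = 0$)
$b{\left(Y \right)} = -2 + \sqrt{Y}$ ($b{\left(Y \right)} = -2 + \sqrt{Y + 0} = -2 + \sqrt{Y}$)
$\frac{49628}{b{\left(-243 \right)}} = \frac{49628}{-2 + \sqrt{-243}} = \frac{49628}{-2 + 9 i \sqrt{3}}$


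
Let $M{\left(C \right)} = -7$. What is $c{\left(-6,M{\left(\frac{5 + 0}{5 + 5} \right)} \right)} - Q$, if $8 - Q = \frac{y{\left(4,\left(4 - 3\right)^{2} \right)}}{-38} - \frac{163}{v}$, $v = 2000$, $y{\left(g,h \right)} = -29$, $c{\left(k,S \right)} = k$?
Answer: $- \frac{506097}{38000} \approx -13.318$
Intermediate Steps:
$Q = \frac{278097}{38000}$ ($Q = 8 - \left(- \frac{29}{-38} - \frac{163}{2000}\right) = 8 - \left(\left(-29\right) \left(- \frac{1}{38}\right) - \frac{163}{2000}\right) = 8 - \left(\frac{29}{38} - \frac{163}{2000}\right) = 8 - \frac{25903}{38000} = \frac{278097}{38000} \approx 7.3183$)
$c{\left(-6,M{\left(\frac{5 + 0}{5 + 5} \right)} \right)} - Q = -6 - \frac{278097}{38000} = - \frac{506097}{38000}$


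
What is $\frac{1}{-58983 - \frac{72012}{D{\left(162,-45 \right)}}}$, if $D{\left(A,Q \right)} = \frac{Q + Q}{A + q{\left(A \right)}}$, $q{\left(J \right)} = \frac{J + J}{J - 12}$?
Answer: $\frac{125}{9045861} \approx 1.3818 \cdot 10^{-5}$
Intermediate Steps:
$q{\left(J \right)} = \frac{2 J}{-12 + J}$
$D{\left(A,Q \right)} = \frac{2 Q}{A + \frac{2 A}{-12 + A}}$ ($D{\left(A,Q \right)} = \frac{Q + Q}{A + \frac{2 A}{-12 + A}} = \frac{2 Q}{A + \frac{2 A}{-12 + A}}$)
$\frac{1}{-58983 - \frac{72012}{D{\left(162,-45 \right)}}} = \frac{1}{-58983 - \frac{72012}{2 \left(-45\right) \frac{1}{162} \frac{1}{-10 + 162} \left(-12 + 162\right)}} = \frac{1}{-58983 - \frac{72012}{2 \left(-45\right) \frac{1}{162} \cdot \frac{1}{152} \cdot 150}} = \frac{1}{-58983 - \frac{72012}{- \frac{125}{228}}} = \frac{1}{-58983 - - \frac{16418736}{125}} = \frac{1}{-58983 + \frac{16418736}{125}} = \frac{1}{\frac{9045861}{125}} = \frac{125}{9045861}$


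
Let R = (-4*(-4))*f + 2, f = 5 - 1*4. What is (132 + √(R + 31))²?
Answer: 19321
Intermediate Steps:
f = 1 (f = 5 - 4 = 1)
R = 18 (R = -4*(-4)*1 + 2 = 16*1 + 2 = 16 + 2 = 18)
(132 + √(R + 31))² = (132 + √(18 + 31))² = (132 + √49)² = (132 + 7)² = 139² = 19321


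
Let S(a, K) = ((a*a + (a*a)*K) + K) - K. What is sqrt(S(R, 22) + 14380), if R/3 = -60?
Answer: 2*sqrt(189895) ≈ 871.54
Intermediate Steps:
R = -180 (R = 3*(-60) = -180)
S(a, K) = a**2 + K*a**2 (S(a, K) = ((a**2 + a**2*K) + K) - K = ((a**2 + K*a**2) + K) - K = (K + a**2 + K*a**2) - K = a**2 + K*a**2)
sqrt(S(R, 22) + 14380) = sqrt((-180)**2*(1 + 22) + 14380) = sqrt(32400*23 + 14380) = sqrt(745200 + 14380) = sqrt(759580) = 2*sqrt(189895)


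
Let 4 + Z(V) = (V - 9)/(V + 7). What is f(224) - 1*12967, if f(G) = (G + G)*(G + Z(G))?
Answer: 2838329/33 ≈ 86010.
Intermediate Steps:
Z(V) = -4 + (-9 + V)/(7 + V) (Z(V) = -4 + (V - 9)/(V + 7) = -4 + (-9 + V)/(7 + V))
f(G) = 2*G*(G + (-37 - 3*G)/(7 + G)) (f(G) = (G + G)*(G + (-37 - 3*G)/(7 + G)) = (2*G)*(G + (-37 - 3*G)/(7 + G)) = 2*G*(G + (-37 - 3*G)/(7 + G)))
f(224) - 1*12967 = 2*224*(-37 + 224² + 4*224)/(7 + 224) - 1*12967 = 2*224*(-37 + 50176 + 896)/231 - 12967 = 2*224*(1/231)*51035 - 12967 = 3266240/33 - 12967 = 2838329/33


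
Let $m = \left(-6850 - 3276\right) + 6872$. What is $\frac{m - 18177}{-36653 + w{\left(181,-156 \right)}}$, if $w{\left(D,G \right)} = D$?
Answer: $\frac{21431}{36472} \approx 0.5876$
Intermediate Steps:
$m = -3254$ ($m = -10126 + 6872 = -3254$)
$\frac{m - 18177}{-36653 + w{\left(181,-156 \right)}} = \frac{-3254 - 18177}{-36653 + 181} = - \frac{21431}{-36472} = \left(-21431\right) \left(- \frac{1}{36472}\right) = \frac{21431}{36472}$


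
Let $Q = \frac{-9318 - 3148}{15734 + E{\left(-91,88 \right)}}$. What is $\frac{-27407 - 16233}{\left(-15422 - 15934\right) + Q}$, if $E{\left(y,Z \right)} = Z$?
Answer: $\frac{345236040}{248063549} \approx 1.3917$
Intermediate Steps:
$Q = - \frac{6233}{7911}$ ($Q = \frac{-9318 - 3148}{15734 + 88} = - \frac{12466}{15822} = \left(-12466\right) \frac{1}{15822} = - \frac{6233}{7911} \approx -0.78789$)
$\frac{-27407 - 16233}{\left(-15422 - 15934\right) + Q} = \frac{-27407 - 16233}{\left(-15422 - 15934\right) - \frac{6233}{7911}} = - \frac{43640}{-31356 - \frac{6233}{7911}} = - \frac{43640}{- \frac{248063549}{7911}} = \left(-43640\right) \left(- \frac{7911}{248063549}\right) = \frac{345236040}{248063549}$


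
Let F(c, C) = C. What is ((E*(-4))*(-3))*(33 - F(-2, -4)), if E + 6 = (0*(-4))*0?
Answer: -2664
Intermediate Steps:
E = -6 (E = -6 + (0*(-4))*0 = -6 + 0*0 = -6 + 0 = -6)
((E*(-4))*(-3))*(33 - F(-2, -4)) = (-6*(-4)*(-3))*(33 - 1*(-4)) = (24*(-3))*(33 + 4) = -72*37 = -2664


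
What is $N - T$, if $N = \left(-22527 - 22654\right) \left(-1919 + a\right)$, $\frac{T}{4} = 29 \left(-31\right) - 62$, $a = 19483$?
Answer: $-793555240$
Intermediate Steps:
$T = -3844$ ($T = 4 \left(29 \left(-31\right) - 62\right) = 4 \left(-899 - 62\right) = 4 \left(-961\right) = -3844$)
$N = -793559084$ ($N = \left(-22527 - 22654\right) \left(-1919 + 19483\right) = \left(-45181\right) 17564 = -793559084$)
$N - T = -793559084 - -3844 = -793559084 + 3844 = -793555240$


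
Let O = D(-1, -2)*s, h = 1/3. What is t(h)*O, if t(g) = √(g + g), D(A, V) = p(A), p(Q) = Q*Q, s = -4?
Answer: -4*√6/3 ≈ -3.2660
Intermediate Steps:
p(Q) = Q²
h = ⅓ ≈ 0.33333
D(A, V) = A²
t(g) = √2*√g (t(g) = √(2*g) = √2*√g)
O = -4 (O = (-1)²*(-4) = 1*(-4) = -4)
t(h)*O = (√2*√(⅓))*(-4) = (√2*(√3/3))*(-4) = (√6/3)*(-4) = -4*√6/3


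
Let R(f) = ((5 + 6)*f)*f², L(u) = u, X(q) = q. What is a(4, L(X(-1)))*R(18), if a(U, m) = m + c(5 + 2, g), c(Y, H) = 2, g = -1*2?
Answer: 64152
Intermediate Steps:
g = -2
R(f) = 11*f³ (R(f) = (11*f)*f² = 11*f³)
a(U, m) = 2 + m (a(U, m) = m + 2 = 2 + m)
a(4, L(X(-1)))*R(18) = (2 - 1)*(11*18³) = 1*(11*5832) = 1*64152 = 64152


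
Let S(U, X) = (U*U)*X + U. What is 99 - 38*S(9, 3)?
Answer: -9477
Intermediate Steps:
S(U, X) = U + X*U² (S(U, X) = U²*X + U = X*U² + U = U + X*U²)
99 - 38*S(9, 3) = 99 - 342*(1 + 9*3) = 99 - 342*(1 + 27) = 99 - 342*28 = 99 - 38*252 = 99 - 9576 = -9477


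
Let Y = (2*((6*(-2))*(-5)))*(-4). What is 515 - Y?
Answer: 995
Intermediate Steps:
Y = -480 (Y = (2*(-12*(-5)))*(-4) = (2*60)*(-4) = 120*(-4) = -480)
515 - Y = 515 - 1*(-480) = 515 + 480 = 995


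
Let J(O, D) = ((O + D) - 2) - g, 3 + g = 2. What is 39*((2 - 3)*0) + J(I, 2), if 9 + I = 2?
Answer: -6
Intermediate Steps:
I = -7 (I = -9 + 2 = -7)
g = -1 (g = -3 + 2 = -1)
J(O, D) = -1 + D + O (J(O, D) = ((O + D) - 2) - 1*(-1) = ((D + O) - 2) + 1 = (-2 + D + O) + 1 = -1 + D + O)
39*((2 - 3)*0) + J(I, 2) = 39*((2 - 3)*0) + (-1 + 2 - 7) = 39*(-1*0) - 6 = 39*0 - 6 = 0 - 6 = -6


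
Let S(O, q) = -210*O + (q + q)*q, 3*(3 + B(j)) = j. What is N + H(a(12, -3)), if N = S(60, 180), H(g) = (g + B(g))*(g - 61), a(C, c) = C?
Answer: 51563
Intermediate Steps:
B(j) = -3 + j/3
S(O, q) = -210*O + 2*q² (S(O, q) = -210*O + (2*q)*q = -210*O + 2*q²)
H(g) = (-61 + g)*(-3 + 4*g/3) (H(g) = (g + (-3 + g/3))*(g - 61) = (-3 + 4*g/3)*(-61 + g) = (-61 + g)*(-3 + 4*g/3))
N = 52200 (N = -210*60 + 2*180² = -12600 + 2*32400 = -12600 + 64800 = 52200)
N + H(a(12, -3)) = 52200 + (183 - 253/3*12 + (4/3)*12²) = 52200 + (183 - 1012 + (4/3)*144) = 52200 + (183 - 1012 + 192) = 52200 - 637 = 51563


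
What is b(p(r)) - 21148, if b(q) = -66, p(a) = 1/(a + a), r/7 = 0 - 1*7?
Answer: -21214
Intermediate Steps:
r = -49 (r = 7*(0 - 1*7) = 7*(0 - 7) = 7*(-7) = -49)
p(a) = 1/(2*a)
b(p(r)) - 21148 = -66 - 21148 = -21214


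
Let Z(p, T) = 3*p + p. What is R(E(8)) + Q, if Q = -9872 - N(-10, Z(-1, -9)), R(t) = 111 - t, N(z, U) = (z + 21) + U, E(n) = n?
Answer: -9776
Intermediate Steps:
Z(p, T) = 4*p
N(z, U) = 21 + U + z (N(z, U) = (21 + z) + U = 21 + U + z)
Q = -9879 (Q = -9872 - (21 + 4*(-1) - 10) = -9872 - (21 - 4 - 10) = -9872 - 1*7 = -9872 - 7 = -9879)
R(E(8)) + Q = (111 - 1*8) - 9879 = (111 - 8) - 9879 = 103 - 9879 = -9776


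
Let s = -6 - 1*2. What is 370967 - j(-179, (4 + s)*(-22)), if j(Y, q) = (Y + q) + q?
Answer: 370970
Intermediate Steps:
s = -8 (s = -6 - 2 = -8)
j(Y, q) = Y + 2*q
370967 - j(-179, (4 + s)*(-22)) = 370967 - (-179 + 2*((4 - 8)*(-22))) = 370967 - (-179 + 2*(-4*(-22))) = 370967 - (-179 + 2*88) = 370967 - (-179 + 176) = 370967 - 1*(-3) = 370967 + 3 = 370970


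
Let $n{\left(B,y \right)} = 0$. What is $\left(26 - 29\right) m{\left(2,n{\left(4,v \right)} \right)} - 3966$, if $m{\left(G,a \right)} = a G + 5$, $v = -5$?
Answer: $-3981$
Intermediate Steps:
$m{\left(G,a \right)} = 5 + G a$ ($m{\left(G,a \right)} = G a + 5 = 5 + G a$)
$\left(26 - 29\right) m{\left(2,n{\left(4,v \right)} \right)} - 3966 = \left(26 - 29\right) \left(5 + 2 \cdot 0\right) - 3966 = - 3 \left(5 + 0\right) - 3966 = \left(-3\right) 5 - 3966 = -15 - 3966 = -3981$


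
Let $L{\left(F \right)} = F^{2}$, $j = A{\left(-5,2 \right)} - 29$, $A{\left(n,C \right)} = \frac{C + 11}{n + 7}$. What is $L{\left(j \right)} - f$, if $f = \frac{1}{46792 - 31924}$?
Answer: $\frac{1881731}{3717} \approx 506.25$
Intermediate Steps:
$A{\left(n,C \right)} = \frac{11 + C}{7 + n}$
$f = \frac{1}{14868} \approx 6.7258 \cdot 10^{-5}$
$j = - \frac{45}{2}$ ($j = \frac{11 + 2}{7 - 5} - 29 = \frac{1}{2} \cdot 13 - 29 = \frac{13}{2} - 29 = - \frac{45}{2} \approx -22.5$)
$L{\left(j \right)} - f = \left(- \frac{45}{2}\right)^{2} - \frac{1}{14868} = \frac{2025}{4} - \frac{1}{14868} = \frac{1881731}{3717}$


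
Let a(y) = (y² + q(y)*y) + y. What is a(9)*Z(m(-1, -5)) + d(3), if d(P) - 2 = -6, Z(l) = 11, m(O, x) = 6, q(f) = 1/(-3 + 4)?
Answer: 1085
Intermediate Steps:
q(f) = 1 (q(f) = 1/1 = 1)
d(P) = -4 (d(P) = 2 - 6 = -4)
a(y) = y² + 2*y (a(y) = (y² + 1*y) + y = (y² + y) + y = (y + y²) + y = y² + 2*y)
a(9)*Z(m(-1, -5)) + d(3) = (9*(2 + 9))*11 - 4 = (9*11)*11 - 4 = 99*11 - 4 = 1089 - 4 = 1085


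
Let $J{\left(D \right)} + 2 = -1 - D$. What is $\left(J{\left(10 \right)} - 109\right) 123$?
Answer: $-15006$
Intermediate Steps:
$J{\left(D \right)} = -3 - D$ ($J{\left(D \right)} = -2 - \left(1 + D\right) = -3 - D$)
$\left(J{\left(10 \right)} - 109\right) 123 = \left(\left(-3 - 10\right) - 109\right) 123 = \left(-13 - 109\right) 123 = \left(-122\right) 123 = -15006$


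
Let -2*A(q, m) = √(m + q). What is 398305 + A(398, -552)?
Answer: 398305 - I*√154/2 ≈ 3.9831e+5 - 6.2048*I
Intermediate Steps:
A(q, m) = -√(m + q)/2
398305 + A(398, -552) = 398305 - √(-552 + 398)/2 = 398305 - I*√154/2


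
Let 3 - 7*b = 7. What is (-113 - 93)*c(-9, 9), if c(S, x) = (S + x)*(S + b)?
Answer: 0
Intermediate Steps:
b = -4/7 (b = 3/7 - ⅐*7 = 3/7 - 1 = -4/7 ≈ -0.57143)
c(S, x) = (-4/7 + S)*(S + x) (c(S, x) = (S + x)*(S - 4/7) = (S + x)*(-4/7 + S) = (-4/7 + S)*(S + x))
(-113 - 93)*c(-9, 9) = (-113 - 93)*((-9)² - 4/7*(-9) - 4/7*9 - 9*9) = -206*(81 + 36/7 - 36/7 - 81) = -206*0 = 0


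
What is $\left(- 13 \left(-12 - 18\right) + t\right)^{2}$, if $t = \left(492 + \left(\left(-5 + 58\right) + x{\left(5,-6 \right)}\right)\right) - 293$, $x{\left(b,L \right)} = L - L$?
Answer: $412164$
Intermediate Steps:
$x{\left(b,L \right)} = 0$
$t = 252$ ($t = \left(492 + \left(\left(-5 + 58\right) + 0\right)\right) - 293 = \left(492 + \left(53 + 0\right)\right) - 293 = \left(492 + 53\right) - 293 = 545 - 293 = 252$)
$\left(- 13 \left(-12 - 18\right) + t\right)^{2} = \left(- 13 \left(-12 - 18\right) + 252\right)^{2} = \left(\left(-13\right) \left(-30\right) + 252\right)^{2} = \left(390 + 252\right)^{2} = 642^{2} = 412164$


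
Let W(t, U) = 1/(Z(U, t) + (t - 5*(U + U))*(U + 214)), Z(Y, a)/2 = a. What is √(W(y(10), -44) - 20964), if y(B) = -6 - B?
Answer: 31*I*√7077414633/18012 ≈ 144.79*I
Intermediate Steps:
Z(Y, a) = 2*a
W(t, U) = 1/(2*t + (214 + U)*(t - 10*U)) (W(t, U) = 1/(2*t + (t - 5*(U + U))*(U + 214)) = 1/(2*t + (t - 10*U)*(214 + U)) = 1/(2*t + (214 + U)*(t - 10*U)))
√(W(y(10), -44) - 20964) = √(1/(-2140*(-44) - 10*(-44)² + 216*(-6 - 1*10) - 44*(-6 - 1*10)) - 20964) = √(1/(94160 - 10*1936 + 216*(-6 - 10) - 44*(-6 - 10)) - 20964) = √(1/(94160 - 19360 + 216*(-16) - 44*(-16)) - 20964) = √(1/(94160 - 19360 - 3456 + 704) - 20964) = √(1/72048 - 20964) = √(-1510414271/72048) = 31*I*√7077414633/18012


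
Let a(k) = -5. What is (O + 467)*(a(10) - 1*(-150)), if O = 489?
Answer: 138620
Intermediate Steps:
(O + 467)*(a(10) - 1*(-150)) = (489 + 467)*(-5 - 1*(-150)) = 956*(-5 + 150) = 956*145 = 138620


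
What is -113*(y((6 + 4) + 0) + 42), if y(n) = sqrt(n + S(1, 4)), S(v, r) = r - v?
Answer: -4746 - 113*sqrt(13) ≈ -5153.4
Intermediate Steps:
y(n) = sqrt(3 + n) (y(n) = sqrt(n + (4 - 1*1)) = sqrt(n + (4 - 1)) = sqrt(n + 3) = sqrt(3 + n))
-113*(y((6 + 4) + 0) + 42) = -113*(sqrt(3 + ((6 + 4) + 0)) + 42) = -113*(sqrt(3 + (10 + 0)) + 42) = -113*(sqrt(3 + 10) + 42) = -113*(sqrt(13) + 42) = -113*(42 + sqrt(13)) = -4746 - 113*sqrt(13)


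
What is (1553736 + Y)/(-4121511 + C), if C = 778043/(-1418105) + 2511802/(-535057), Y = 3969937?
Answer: -4191180829773855905/3127270544022082996 ≈ -1.3402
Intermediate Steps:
C = -3978296328661/758767006985 (C = 778043*(-1/1418105) + 2511802*(-1/535057) = -778043/1418105 - 2511802/535057 = -3978296328661/758767006985 ≈ -5.2431)
(1553736 + Y)/(-4121511 + C) = (1553736 + 3969937)/(-4121511 - 3978296328661/758767006985) = 5523673/(-3127270544022082996/758767006985) = 5523673*(-758767006985/3127270544022082996) = -4191180829773855905/3127270544022082996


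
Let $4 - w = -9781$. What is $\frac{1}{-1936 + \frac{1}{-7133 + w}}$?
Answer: $- \frac{2652}{5134271} \approx -0.00051653$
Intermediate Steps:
$w = 9785$ ($w = 4 - -9781 = 4 + 9781 = 9785$)
$\frac{1}{-1936 + \frac{1}{-7133 + w}} = \frac{1}{-1936 + \frac{1}{-7133 + 9785}} = \frac{1}{-1936 + \frac{1}{2652}} = \frac{1}{- \frac{5134271}{2652}} = - \frac{2652}{5134271}$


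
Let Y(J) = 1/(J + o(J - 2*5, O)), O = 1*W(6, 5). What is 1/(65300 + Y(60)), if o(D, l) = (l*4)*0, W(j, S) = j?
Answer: 60/3918001 ≈ 1.5314e-5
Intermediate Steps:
O = 6 (O = 1*6 = 6)
o(D, l) = 0 (o(D, l) = (4*l)*0 = 0)
Y(J) = 1/J (Y(J) = 1/(J + 0) = 1/J)
1/(65300 + Y(60)) = 1/(65300 + 1/60) = 1/(3918001/60) = 60/3918001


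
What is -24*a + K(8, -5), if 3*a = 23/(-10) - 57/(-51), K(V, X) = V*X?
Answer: -2596/85 ≈ -30.541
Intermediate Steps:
a = -67/170 (a = (23/(-10) - 57/(-51))/3 = (23*(-⅒) - 57*(-1/51))/3 = (-23/10 + 19/17)/3 = (⅓)*(-201/170) = -67/170 ≈ -0.39412)
-24*a + K(8, -5) = -24*(-67/170) + 8*(-5) = 804/85 - 40 = -2596/85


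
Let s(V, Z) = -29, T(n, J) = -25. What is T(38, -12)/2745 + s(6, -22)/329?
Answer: -17566/180621 ≈ -0.097253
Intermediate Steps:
T(38, -12)/2745 + s(6, -22)/329 = -25/2745 - 29/329 = -25*1/2745 - 29*1/329 = -5/549 - 29/329 = -17566/180621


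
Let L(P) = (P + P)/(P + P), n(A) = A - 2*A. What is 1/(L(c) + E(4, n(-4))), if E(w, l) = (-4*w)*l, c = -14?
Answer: -1/63 ≈ -0.015873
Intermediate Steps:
n(A) = -A
E(w, l) = -4*l*w
L(P) = 1 (L(P) = (2*P)/((2*P)) = (2*P)*(1/(2*P)) = 1)
1/(L(c) + E(4, n(-4))) = 1/(1 - 4*(-1*(-4))*4) = 1/(1 - 4*4*4) = 1/(1 - 64) = 1/(-63) = -1/63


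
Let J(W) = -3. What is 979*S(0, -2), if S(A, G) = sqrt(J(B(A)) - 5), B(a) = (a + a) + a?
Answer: 1958*I*sqrt(2) ≈ 2769.0*I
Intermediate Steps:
B(a) = 3*a (B(a) = 2*a + a = 3*a)
S(A, G) = 2*I*sqrt(2) (S(A, G) = sqrt(-3 - 5) = sqrt(-8) = 2*I*sqrt(2))
979*S(0, -2) = 979*(2*I*sqrt(2)) = 1958*I*sqrt(2)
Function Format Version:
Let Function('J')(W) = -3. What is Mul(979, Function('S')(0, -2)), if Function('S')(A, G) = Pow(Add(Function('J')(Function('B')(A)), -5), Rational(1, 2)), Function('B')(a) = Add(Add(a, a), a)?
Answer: Mul(1958, I, Pow(2, Rational(1, 2))) ≈ Mul(2769.0, I)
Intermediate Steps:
Function('B')(a) = Mul(3, a) (Function('B')(a) = Add(Mul(2, a), a) = Mul(3, a))
Function('S')(A, G) = Mul(2, I, Pow(2, Rational(1, 2))) (Function('S')(A, G) = Pow(Add(-3, -5), Rational(1, 2)) = Pow(-8, Rational(1, 2)) = Mul(2, I, Pow(2, Rational(1, 2))))
Mul(979, Function('S')(0, -2)) = Mul(979, Mul(2, I, Pow(2, Rational(1, 2)))) = Mul(1958, I, Pow(2, Rational(1, 2)))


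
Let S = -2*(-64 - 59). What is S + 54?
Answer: 300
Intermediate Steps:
S = 246 (S = -2*(-123) = 246)
S + 54 = 246 + 54 = 300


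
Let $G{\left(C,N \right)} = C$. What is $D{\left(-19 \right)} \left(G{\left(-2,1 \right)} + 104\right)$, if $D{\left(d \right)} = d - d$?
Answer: $0$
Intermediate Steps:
$D{\left(d \right)} = 0$
$D{\left(-19 \right)} \left(G{\left(-2,1 \right)} + 104\right) = 0 \left(-2 + 104\right) = 0 \cdot 102 = 0$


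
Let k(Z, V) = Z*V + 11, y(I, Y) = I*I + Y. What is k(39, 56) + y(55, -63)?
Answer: 5157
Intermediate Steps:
y(I, Y) = Y + I**2 (y(I, Y) = I**2 + Y = Y + I**2)
k(Z, V) = 11 + V*Z (k(Z, V) = V*Z + 11 = 11 + V*Z)
k(39, 56) + y(55, -63) = (11 + 56*39) + (-63 + 55**2) = (11 + 2184) + (-63 + 3025) = 2195 + 2962 = 5157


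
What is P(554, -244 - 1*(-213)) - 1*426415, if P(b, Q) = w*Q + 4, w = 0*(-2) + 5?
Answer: -426566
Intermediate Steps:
w = 5 (w = 0 + 5 = 5)
P(b, Q) = 4 + 5*Q (P(b, Q) = 5*Q + 4 = 4 + 5*Q)
P(554, -244 - 1*(-213)) - 1*426415 = (4 + 5*(-244 - 1*(-213))) - 1*426415 = (4 + 5*(-244 + 213)) - 426415 = (4 + 5*(-31)) - 426415 = (4 - 155) - 426415 = -151 - 426415 = -426566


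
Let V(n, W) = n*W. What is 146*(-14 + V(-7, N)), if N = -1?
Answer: -1022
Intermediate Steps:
V(n, W) = W*n
146*(-14 + V(-7, N)) = 146*(-14 - 1*(-7)) = 146*(-14 + 7) = 146*(-7) = -1022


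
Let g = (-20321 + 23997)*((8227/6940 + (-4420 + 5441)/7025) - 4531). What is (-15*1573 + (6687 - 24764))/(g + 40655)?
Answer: 50791396300/20245389422449 ≈ 0.0025088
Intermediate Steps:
g = -40589882522023/2437675 (g = 3676*((8227*(1/6940) + 1021*(1/7025)) - 4531) = 3676*((8227/6940 + 1021/7025) - 4531) = 3676*(12976083/9750700 - 4531) = 3676*(-44167445617/9750700) = -40589882522023/2437675 ≈ -1.6651e+7)
(-15*1573 + (6687 - 24764))/(g + 40655) = (-15*1573 + (6687 - 24764))/(-40589882522023/2437675 + 40655) = (-23595 - 18077)/(-40490778844898/2437675) = -41672*(-2437675/40490778844898) = 50791396300/20245389422449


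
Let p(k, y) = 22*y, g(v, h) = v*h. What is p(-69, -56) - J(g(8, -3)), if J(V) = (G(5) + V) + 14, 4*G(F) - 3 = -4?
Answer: -4887/4 ≈ -1221.8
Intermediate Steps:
g(v, h) = h*v
G(F) = -¼ (G(F) = ¾ + (¼)*(-4) = ¾ - 1 = -¼)
J(V) = 55/4 + V (J(V) = (-¼ + V) + 14 = 55/4 + V)
p(-69, -56) - J(g(8, -3)) = 22*(-56) - (55/4 - 3*8) = -1232 - (55/4 - 24) = -1232 - 1*(-41/4) = -1232 + 41/4 = -4887/4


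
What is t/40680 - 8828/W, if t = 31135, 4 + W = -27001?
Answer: 239984743/219712680 ≈ 1.0923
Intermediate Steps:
W = -27005 (W = -4 - 27001 = -27005)
t/40680 - 8828/W = 31135/40680 - 8828/(-27005) = 31135*(1/40680) - 8828*(-1/27005) = 6227/8136 + 8828/27005 = 239984743/219712680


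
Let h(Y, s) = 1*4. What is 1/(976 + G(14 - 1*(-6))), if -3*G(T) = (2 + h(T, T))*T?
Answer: 1/936 ≈ 0.0010684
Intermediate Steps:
h(Y, s) = 4
G(T) = -2*T (G(T) = -(2 + 4)*T/3 = -2*T)
1/(976 + G(14 - 1*(-6))) = 1/(976 - 2*(14 - 1*(-6))) = 1/(976 - 2*(14 + 6)) = 1/(976 - 2*20) = 1/(976 - 40) = 1/936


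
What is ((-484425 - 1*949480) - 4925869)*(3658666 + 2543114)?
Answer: -39441919197720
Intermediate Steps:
((-484425 - 1*949480) - 4925869)*(3658666 + 2543114) = ((-484425 - 949480) - 4925869)*6201780 = (-1433905 - 4925869)*6201780 = -6359774*6201780 = -39441919197720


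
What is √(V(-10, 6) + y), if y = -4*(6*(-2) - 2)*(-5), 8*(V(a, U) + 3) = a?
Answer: I*√1137/2 ≈ 16.86*I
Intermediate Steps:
V(a, U) = -3 + a/8
y = -280 (y = -4*(-12 - 2)*(-5) = -4*(-14)*(-5) = 56*(-5) = -280)
√(V(-10, 6) + y) = √((-3 + (⅛)*(-10)) - 280) = √((-3 - 5/4) - 280) = √(-17/4 - 280) = √(-1137/4) = I*√1137/2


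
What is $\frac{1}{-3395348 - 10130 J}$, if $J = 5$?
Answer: $- \frac{1}{3445998} \approx -2.9019 \cdot 10^{-7}$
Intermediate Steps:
$\frac{1}{-3395348 - 10130 J} = \frac{1}{-3395348 - 50650} = \frac{1}{-3445998} = - \frac{1}{3445998}$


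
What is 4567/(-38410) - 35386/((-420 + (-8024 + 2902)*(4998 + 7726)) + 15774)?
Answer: -148106361999/1251339685670 ≈ -0.11836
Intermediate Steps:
4567/(-38410) - 35386/((-420 + (-8024 + 2902)*(4998 + 7726)) + 15774) = 4567*(-1/38410) - 35386/((-420 - 5122*12724) + 15774) = -4567/38410 - 35386/((-420 - 65172328) + 15774) = -4567/38410 - 35386/(-65172748 + 15774) = -4567/38410 - 35386/(-65156974) = -4567/38410 - 35386*(-1/65156974) = -4567/38410 + 17693/32578487 = -148106361999/1251339685670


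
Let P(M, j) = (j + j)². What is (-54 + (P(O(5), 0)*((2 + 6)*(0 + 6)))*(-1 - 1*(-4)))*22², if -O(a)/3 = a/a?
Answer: -26136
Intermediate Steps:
O(a) = -3 (O(a) = -3*a/a = -3*1 = -3)
P(M, j) = 4*j² (P(M, j) = (2*j)² = 4*j²)
(-54 + (P(O(5), 0)*((2 + 6)*(0 + 6)))*(-1 - 1*(-4)))*22² = (-54 + ((4*0²)*((2 + 6)*(0 + 6)))*(-1 - 1*(-4)))*22² = (-54 + ((4*0)*(8*6))*(-1 + 4))*484 = (-54 + (0*48)*3)*484 = (-54 + 0*3)*484 = (-54 + 0)*484 = -54*484 = -26136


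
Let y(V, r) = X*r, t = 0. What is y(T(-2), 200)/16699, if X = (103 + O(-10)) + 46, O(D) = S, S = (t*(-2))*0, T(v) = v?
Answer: 29800/16699 ≈ 1.7845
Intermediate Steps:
S = 0 (S = (0*(-2))*0 = 0*0 = 0)
O(D) = 0
X = 149 (X = (103 + 0) + 46 = 103 + 46 = 149)
y(V, r) = 149*r
y(T(-2), 200)/16699 = (149*200)/16699 = 29800*(1/16699) = 29800/16699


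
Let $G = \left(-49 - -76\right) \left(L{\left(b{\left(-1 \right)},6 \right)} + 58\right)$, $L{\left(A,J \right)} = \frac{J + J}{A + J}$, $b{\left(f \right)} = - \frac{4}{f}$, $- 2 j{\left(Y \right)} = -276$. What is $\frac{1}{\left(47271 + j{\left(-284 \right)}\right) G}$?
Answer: $\frac{5}{378892728} \approx 1.3196 \cdot 10^{-8}$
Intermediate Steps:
$j{\left(Y \right)} = 138$ ($j{\left(Y \right)} = \left(- \frac{1}{2}\right) \left(-276\right) = 138$)
$L{\left(A,J \right)} = \frac{2 J}{A + J}$
$G = \frac{7992}{5}$ ($G = \left(-49 - -76\right) \left(2 \cdot 6 \frac{1}{- \frac{4}{-1} + 6} + 58\right) = \left(-49 + 76\right) \left(2 \cdot 6 \frac{1}{\left(-4\right) \left(-1\right) + 6} + 58\right) = 27 \left(2 \cdot 6 \frac{1}{4 + 6} + 58\right) = 27 \left(2 \cdot 6 \cdot \frac{1}{10} + 58\right) = 27 \left(\frac{6}{5} + 58\right) = 27 \cdot \frac{296}{5} = \frac{7992}{5} \approx 1598.4$)
$\frac{1}{\left(47271 + j{\left(-284 \right)}\right) G} = \frac{1}{\left(47271 + 138\right) \frac{7992}{5}} = \frac{1}{47409} \cdot \frac{5}{7992} = \frac{5}{378892728}$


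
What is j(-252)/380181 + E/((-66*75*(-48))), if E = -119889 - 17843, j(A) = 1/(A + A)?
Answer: -7636283953/13173271650 ≈ -0.57968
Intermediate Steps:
j(A) = 1/(2*A)
E = -137732
j(-252)/380181 + E/((-66*75*(-48))) = ((½)/(-252))/380181 - 137732/(-66*75*(-48)) = ((½)*(-1/252))*(1/380181) - 137732/((-4950*(-48))) = -1/504*1/380181 - 137732/237600 = -1/191611224 - 137732*1/237600 = -1/191611224 - 34433/59400 = -7636283953/13173271650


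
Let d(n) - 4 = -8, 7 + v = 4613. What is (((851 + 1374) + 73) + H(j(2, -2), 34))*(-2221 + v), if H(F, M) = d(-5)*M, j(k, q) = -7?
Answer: 5156370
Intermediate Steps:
v = 4606 (v = -7 + 4613 = 4606)
d(n) = -4 (d(n) = 4 - 8 = -4)
H(F, M) = -4*M
(((851 + 1374) + 73) + H(j(2, -2), 34))*(-2221 + v) = (((851 + 1374) + 73) - 4*34)*(-2221 + 4606) = ((2225 + 73) - 136)*2385 = (2298 - 136)*2385 = 2162*2385 = 5156370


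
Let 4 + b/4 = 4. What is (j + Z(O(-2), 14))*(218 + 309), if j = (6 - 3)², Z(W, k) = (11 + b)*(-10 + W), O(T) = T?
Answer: -64821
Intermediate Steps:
b = 0 (b = -16 + 4*4 = -16 + 16 = 0)
Z(W, k) = -110 + 11*W (Z(W, k) = (11 + 0)*(-10 + W) = 11*(-10 + W) = -110 + 11*W)
j = 9 (j = 3² = 9)
(j + Z(O(-2), 14))*(218 + 309) = (9 + (-110 + 11*(-2)))*(218 + 309) = (9 + (-110 - 22))*527 = (9 - 132)*527 = -123*527 = -64821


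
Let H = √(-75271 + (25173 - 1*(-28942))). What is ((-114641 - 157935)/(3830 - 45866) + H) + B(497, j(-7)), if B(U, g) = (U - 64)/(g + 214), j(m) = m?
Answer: 6218735/725121 + 2*I*√5289 ≈ 8.5761 + 145.45*I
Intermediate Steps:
B(U, g) = (-64 + U)/(214 + g)
H = 2*I*√5289 (H = √(-75271 + (25173 + 28942)) = √(-75271 + 54115) = √(-21156) = 2*I*√5289 ≈ 145.45*I)
((-114641 - 157935)/(3830 - 45866) + H) + B(497, j(-7)) = ((-114641 - 157935)/(3830 - 45866) + 2*I*√5289) + (-64 + 497)/(214 - 7) = (-272576/(-42036) + 2*I*√5289) + 433/207 = (-272576*(-1/42036) + 2*I*√5289) + (1/207)*433 = (68144/10509 + 2*I*√5289) + 433/207 = 6218735/725121 + 2*I*√5289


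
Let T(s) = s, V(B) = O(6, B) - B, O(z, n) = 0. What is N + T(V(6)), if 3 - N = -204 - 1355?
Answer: 1556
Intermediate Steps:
V(B) = -B (V(B) = 0 - B = -B)
N = 1562 (N = 3 - (-204 - 1355) = 3 - 1*(-1559) = 3 + 1559 = 1562)
N + T(V(6)) = 1562 - 1*6 = 1562 - 6 = 1556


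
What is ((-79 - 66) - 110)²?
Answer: 65025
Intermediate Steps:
((-79 - 66) - 110)² = (-145 - 110)² = (-255)² = 65025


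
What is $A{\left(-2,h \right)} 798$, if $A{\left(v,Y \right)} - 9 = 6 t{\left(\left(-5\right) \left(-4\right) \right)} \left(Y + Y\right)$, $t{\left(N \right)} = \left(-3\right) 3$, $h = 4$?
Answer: $-337554$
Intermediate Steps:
$t{\left(N \right)} = -9$
$A{\left(v,Y \right)} = 9 - 108 Y$ ($A{\left(v,Y \right)} = 9 + 6 \left(-9\right) \left(Y + Y\right) = 9 - 54 \cdot 2 Y = 9 - 108 Y$)
$A{\left(-2,h \right)} 798 = \left(9 - 432\right) 798 = \left(-423\right) 798 = -337554$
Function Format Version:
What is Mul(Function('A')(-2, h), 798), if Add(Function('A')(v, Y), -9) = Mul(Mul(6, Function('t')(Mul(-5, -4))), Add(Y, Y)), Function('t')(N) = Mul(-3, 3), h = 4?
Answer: -337554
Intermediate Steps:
Function('t')(N) = -9
Function('A')(v, Y) = Add(9, Mul(-108, Y)) (Function('A')(v, Y) = Add(9, Mul(Mul(6, -9), Add(Y, Y))) = Add(9, Mul(-54, Mul(2, Y))) = Add(9, Mul(-108, Y)))
Mul(Function('A')(-2, h), 798) = Mul(Add(9, Mul(-108, 4)), 798) = Mul(Add(9, -432), 798) = Mul(-423, 798) = -337554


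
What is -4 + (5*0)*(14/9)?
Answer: -4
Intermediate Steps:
-4 + (5*0)*(14/9) = -4 + 0*(14*(⅑)) = -4 + 0*(14/9) = -4 + 0 = -4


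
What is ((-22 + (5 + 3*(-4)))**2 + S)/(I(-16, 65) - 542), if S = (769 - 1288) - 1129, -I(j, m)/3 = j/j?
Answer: 807/545 ≈ 1.4807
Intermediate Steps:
I(j, m) = -3 (I(j, m) = -3*j/j = -3*1 = -3)
S = -1648 (S = -519 - 1129 = -1648)
((-22 + (5 + 3*(-4)))**2 + S)/(I(-16, 65) - 542) = ((-22 + (5 + 3*(-4)))**2 - 1648)/(-3 - 542) = ((-22 + (5 - 12))**2 - 1648)/(-545) = ((-22 - 7)**2 - 1648)*(-1/545) = ((-29)**2 - 1648)*(-1/545) = (841 - 1648)*(-1/545) = -807*(-1/545) = 807/545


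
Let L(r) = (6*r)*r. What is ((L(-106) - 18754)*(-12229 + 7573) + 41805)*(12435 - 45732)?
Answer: 7542718365699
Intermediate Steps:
L(r) = 6*r²
((L(-106) - 18754)*(-12229 + 7573) + 41805)*(12435 - 45732) = ((6*(-106)² - 18754)*(-12229 + 7573) + 41805)*(12435 - 45732) = ((6*11236 - 18754)*(-4656) + 41805)*(-33297) = ((67416 - 18754)*(-4656) + 41805)*(-33297) = (48662*(-4656) + 41805)*(-33297) = (-226570272 + 41805)*(-33297) = -226528467*(-33297) = 7542718365699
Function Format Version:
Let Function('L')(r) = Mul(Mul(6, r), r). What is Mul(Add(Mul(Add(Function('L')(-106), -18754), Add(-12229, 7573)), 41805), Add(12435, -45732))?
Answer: 7542718365699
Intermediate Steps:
Function('L')(r) = Mul(6, Pow(r, 2))
Mul(Add(Mul(Add(Function('L')(-106), -18754), Add(-12229, 7573)), 41805), Add(12435, -45732)) = Mul(Add(Mul(Add(Mul(6, Pow(-106, 2)), -18754), Add(-12229, 7573)), 41805), Add(12435, -45732)) = Mul(Add(Mul(Add(Mul(6, 11236), -18754), -4656), 41805), -33297) = Mul(Add(Mul(Add(67416, -18754), -4656), 41805), -33297) = Mul(Add(Mul(48662, -4656), 41805), -33297) = Mul(Add(-226570272, 41805), -33297) = Mul(-226528467, -33297) = 7542718365699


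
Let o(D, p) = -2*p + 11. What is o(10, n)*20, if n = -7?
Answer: 500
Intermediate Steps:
o(D, p) = 11 - 2*p
o(10, n)*20 = (11 - 2*(-7))*20 = (11 + 14)*20 = 25*20 = 500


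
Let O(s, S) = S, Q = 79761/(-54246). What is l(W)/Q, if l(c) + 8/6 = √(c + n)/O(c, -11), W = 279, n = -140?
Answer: 72328/79761 + 18082*√139/292457 ≈ 1.6357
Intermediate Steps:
Q = -26587/18082 (Q = 79761*(-1/54246) = -26587/18082 ≈ -1.4704)
l(c) = -4/3 - √(-140 + c)/11 (l(c) = -4/3 + √(c - 140)/(-11) = -4/3 + √(-140 + c)*(-1/11) = -4/3 - √(-140 + c)/11)
l(W)/Q = (-4/3 - √(-140 + 279)/11)/(-26587/18082) = (-4/3 - √139/11)*(-18082/26587) = 72328/79761 + 18082*√139/292457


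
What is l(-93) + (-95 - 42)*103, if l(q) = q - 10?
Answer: -14214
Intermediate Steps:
l(q) = -10 + q
l(-93) + (-95 - 42)*103 = (-10 - 93) + (-95 - 42)*103 = -103 - 137*103 = -103 - 14111 = -14214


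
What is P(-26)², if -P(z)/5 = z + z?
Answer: 67600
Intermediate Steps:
P(z) = -10*z (P(z) = -5*(z + z) = -10*z)
P(-26)² = (-10*(-26))² = 260² = 67600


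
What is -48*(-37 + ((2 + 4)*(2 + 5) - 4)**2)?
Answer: -67536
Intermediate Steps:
-48*(-37 + ((2 + 4)*(2 + 5) - 4)**2) = -48*(-37 + (6*7 - 4)**2) = -48*(-37 + (42 - 4)**2) = -48*(-37 + 38**2) = -48*(-37 + 1444) = -48*1407 = -67536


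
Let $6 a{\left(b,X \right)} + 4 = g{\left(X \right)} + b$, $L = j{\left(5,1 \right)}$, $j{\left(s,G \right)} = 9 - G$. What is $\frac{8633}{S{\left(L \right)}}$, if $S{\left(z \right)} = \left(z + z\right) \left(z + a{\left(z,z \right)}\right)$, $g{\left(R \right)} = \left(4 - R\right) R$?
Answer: $\frac{25899}{160} \approx 161.87$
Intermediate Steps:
$g{\left(R \right)} = R \left(4 - R\right)$
$L = 8$ ($L = 9 - 1 = 8$)
$a{\left(b,X \right)} = - \frac{2}{3} + \frac{b}{6} + \frac{X \left(4 - X\right)}{6}$ ($a{\left(b,X \right)} = - \frac{2}{3} + \frac{X \left(4 - X\right) + b}{6} = - \frac{2}{3} + \frac{b + X \left(4 - X\right)}{6} = - \frac{2}{3} + \left(\frac{b}{6} + \frac{X \left(4 - X\right)}{6}\right) = - \frac{2}{3} + \frac{b}{6} + \frac{X \left(4 - X\right)}{6}$)
$S{\left(z \right)} = 2 z \left(- \frac{2}{3} + \frac{7 z}{6} - \frac{z \left(-4 + z\right)}{6}\right)$ ($S{\left(z \right)} = \left(z + z\right) \left(z - \left(\frac{2}{3} - \frac{z}{6} + \frac{z \left(-4 + z\right)}{6}\right)\right) = 2 z \left(- \frac{2}{3} + \frac{7 z}{6} - \frac{z \left(-4 + z\right)}{6}\right)$)
$\frac{8633}{S{\left(L \right)}} = \frac{8633}{\frac{1}{3} \cdot 8 \left(-4 - 8^{2} + 11 \cdot 8\right)} = \frac{8633}{\frac{1}{3} \cdot 8 \left(-4 - 64 + 88\right)} = \frac{8633}{\frac{1}{3} \cdot 8 \cdot 20} = \frac{8633}{\frac{160}{3}} = 8633 \cdot \frac{3}{160} = \frac{25899}{160}$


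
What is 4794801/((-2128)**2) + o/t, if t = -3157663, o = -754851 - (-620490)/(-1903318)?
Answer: 17661480012787649253/13607877300758736128 ≈ 1.2979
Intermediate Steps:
o = -718361058054/951659 (o = -754851 - (-620490)*(-1)/1903318 = -754851 - 1*310245/951659 = -754851 - 310245/951659 = -718361058054/951659 ≈ -7.5485e+5)
4794801/((-2128)**2) + o/t = 4794801/((-2128)**2) - 718361058054/951659/(-3157663) = 4794801/4528384 - 718361058054/951659*(-1/3157663) = 4794801*(1/4528384) + 718361058054/3005018412917 = 4794801/4528384 + 718361058054/3005018412917 = 17661480012787649253/13607877300758736128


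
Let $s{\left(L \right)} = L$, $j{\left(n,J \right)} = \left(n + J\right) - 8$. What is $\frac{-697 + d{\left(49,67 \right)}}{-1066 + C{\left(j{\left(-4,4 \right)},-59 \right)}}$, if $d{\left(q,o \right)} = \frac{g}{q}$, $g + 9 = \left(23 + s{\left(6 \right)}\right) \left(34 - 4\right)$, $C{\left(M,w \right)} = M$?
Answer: $\frac{2378}{3759} \approx 0.63262$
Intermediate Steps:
$j{\left(n,J \right)} = -8 + J + n$ ($j{\left(n,J \right)} = \left(J + n\right) - 8 = -8 + J + n$)
$g = 861$ ($g = -9 + \left(23 + 6\right) \left(34 - 4\right) = -9 + 29 \cdot 30 = -9 + 870 = 861$)
$d{\left(q,o \right)} = \frac{861}{q}$
$\frac{-697 + d{\left(49,67 \right)}}{-1066 + C{\left(j{\left(-4,4 \right)},-59 \right)}} = \frac{-697 + \frac{861}{49}}{-1066 - 8} = \frac{-697 + 861 \cdot \frac{1}{49}}{-1066 - 8} = \frac{-697 + \frac{123}{7}}{-1074} = \left(- \frac{4756}{7}\right) \left(- \frac{1}{1074}\right) = \frac{2378}{3759}$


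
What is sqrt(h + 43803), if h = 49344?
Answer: sqrt(93147) ≈ 305.20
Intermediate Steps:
sqrt(h + 43803) = sqrt(49344 + 43803) = sqrt(93147)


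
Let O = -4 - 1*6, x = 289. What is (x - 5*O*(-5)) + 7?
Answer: 46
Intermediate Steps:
O = -10 (O = -4 - 6 = -10)
(x - 5*O*(-5)) + 7 = (289 - 5*(-10)*(-5)) + 7 = (289 + 50*(-5)) + 7 = (289 - 250) + 7 = 39 + 7 = 46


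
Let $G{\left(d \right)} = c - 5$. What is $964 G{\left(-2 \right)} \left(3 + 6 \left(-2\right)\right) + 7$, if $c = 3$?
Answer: $17359$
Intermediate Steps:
$G{\left(d \right)} = -2$ ($G{\left(d \right)} = 3 - 5 = -2$)
$964 G{\left(-2 \right)} \left(3 + 6 \left(-2\right)\right) + 7 = 964 \left(- 2 \left(3 + 6 \left(-2\right)\right)\right) + 7 = 964 \left(- 2 \left(3 - 12\right)\right) + 7 = 964 \left(\left(-2\right) \left(-9\right)\right) + 7 = 964 \cdot 18 + 7 = 17352 + 7 = 17359$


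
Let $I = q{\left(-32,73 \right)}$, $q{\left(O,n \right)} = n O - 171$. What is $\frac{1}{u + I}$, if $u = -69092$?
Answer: $- \frac{1}{71599} \approx -1.3967 \cdot 10^{-5}$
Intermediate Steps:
$q{\left(O,n \right)} = -171 + O n$ ($q{\left(O,n \right)} = O n - 171 = -171 + O n$)
$I = -2507$ ($I = -171 - 2336 = -2507$)
$\frac{1}{u + I} = \frac{1}{-69092 - 2507} = \frac{1}{-71599} = - \frac{1}{71599}$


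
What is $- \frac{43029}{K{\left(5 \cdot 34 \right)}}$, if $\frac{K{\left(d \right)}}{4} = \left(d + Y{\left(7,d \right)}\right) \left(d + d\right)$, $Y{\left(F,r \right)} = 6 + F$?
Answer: $- \frac{14343}{82960} \approx -0.17289$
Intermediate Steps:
$K{\left(d \right)} = 8 d \left(13 + d\right)$ ($K{\left(d \right)} = 4 \left(d + \left(6 + 7\right)\right) \left(d + d\right) = 4 \left(d + 13\right) 2 d = 4 \left(13 + d\right) 2 d = 4 \cdot 2 d \left(13 + d\right) = 8 d \left(13 + d\right)$)
$- \frac{43029}{K{\left(5 \cdot 34 \right)}} = - \frac{43029}{8 \cdot 5 \cdot 34 \left(13 + 5 \cdot 34\right)} = - \frac{43029}{8 \cdot 170 \left(13 + 170\right)} = - \frac{43029}{8 \cdot 170 \cdot 183} = - \frac{43029}{248880} = \left(-43029\right) \frac{1}{248880} = - \frac{14343}{82960}$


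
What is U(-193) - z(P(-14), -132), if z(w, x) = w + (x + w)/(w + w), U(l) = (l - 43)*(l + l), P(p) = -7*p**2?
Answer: 31716336/343 ≈ 92468.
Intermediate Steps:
U(l) = 2*l*(-43 + l) (U(l) = (-43 + l)*(2*l) = 2*l*(-43 + l))
z(w, x) = w + (w + x)/(2*w) (z(w, x) = w + (w + x)/((2*w)) = w + (w + x)*(1/(2*w)) = w + (w + x)/(2*w))
U(-193) - z(P(-14), -132) = 2*(-193)*(-43 - 193) - (1/2 - 7*(-14)**2 + (1/2)*(-132)/(-7*(-14)**2)) = 2*(-193)*(-236) - (1/2 - 7*196 + (1/2)*(-132)/(-7*196)) = 91096 - (1/2 - 1372 + (1/2)*(-132)/(-1372)) = 91096 - (1/2 - 1372 + (1/2)*(-132)*(-1/1372)) = 91096 - (1/2 - 1372 + 33/686) = 91096 - 1*(-470408/343) = 91096 + 470408/343 = 31716336/343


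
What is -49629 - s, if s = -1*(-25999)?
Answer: -75628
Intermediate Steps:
s = 25999
-49629 - s = -49629 - 1*25999 = -49629 - 25999 = -75628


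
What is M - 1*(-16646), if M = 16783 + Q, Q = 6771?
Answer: 40200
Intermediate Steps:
M = 23554 (M = 16783 + 6771 = 23554)
M - 1*(-16646) = 23554 - 1*(-16646) = 23554 + 16646 = 40200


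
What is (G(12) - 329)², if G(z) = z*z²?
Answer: 1957201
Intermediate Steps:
G(z) = z³
(G(12) - 329)² = (12³ - 329)² = (1728 - 329)² = 1399² = 1957201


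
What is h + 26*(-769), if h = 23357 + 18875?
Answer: 22238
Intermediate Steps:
h = 42232
h + 26*(-769) = 42232 + 26*(-769) = 42232 - 19994 = 22238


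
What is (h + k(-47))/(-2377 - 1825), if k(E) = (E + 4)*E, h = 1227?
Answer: -1624/2101 ≈ -0.77297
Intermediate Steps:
k(E) = E*(4 + E) (k(E) = (4 + E)*E = E*(4 + E))
(h + k(-47))/(-2377 - 1825) = (1227 - 47*(4 - 47))/(-2377 - 1825) = (1227 - 47*(-43))/(-4202) = (1227 + 2021)*(-1/4202) = 3248*(-1/4202) = -1624/2101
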